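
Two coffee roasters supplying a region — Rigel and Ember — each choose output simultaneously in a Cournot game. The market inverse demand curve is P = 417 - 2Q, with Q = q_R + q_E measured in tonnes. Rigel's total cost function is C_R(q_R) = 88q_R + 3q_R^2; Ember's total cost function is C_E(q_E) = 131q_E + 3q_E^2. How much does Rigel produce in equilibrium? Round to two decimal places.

Rigel's profit: π_R = (417 - 2Q)q_R - (88q_R + 3q_R²). Setting ∂π_R/∂q_R = 0: 329 - 10q_R - 2(q_E) = 0.
Ember's profit: π_E = (417 - 2Q)q_E - (131q_E + 3q_E²). Setting ∂π_E/∂q_E = 0: 286 - 10q_E - 2(q_R) = 0.
Best responses: q_R = (329 - 2q_E)/10, q_E = (286 - 2q_R)/10.
Solving the pair: q_R = 453/16, q_E = 367/16.

28.31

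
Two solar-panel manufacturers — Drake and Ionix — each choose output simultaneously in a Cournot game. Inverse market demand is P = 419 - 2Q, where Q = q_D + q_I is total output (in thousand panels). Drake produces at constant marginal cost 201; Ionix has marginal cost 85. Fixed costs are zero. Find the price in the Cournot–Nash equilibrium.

Drake's profit: π_D = (419 - 2Q)q_D - (201q_D). Setting ∂π_D/∂q_D = 0: 218 - 4q_D - 2(q_I) = 0.
Ionix's profit: π_I = (419 - 2Q)q_I - (85q_I). Setting ∂π_I/∂q_I = 0: 334 - 4q_I - 2(q_D) = 0.
Rearranging gives the reaction functions q_D = (218 - 2q_I)/4 and q_I = (334 - 2q_D)/4.
Substituting one into the other gives q_D = 17 and q_I = 75.
Total output Q = 92, so price P = 419 - 2·92 = 235.

235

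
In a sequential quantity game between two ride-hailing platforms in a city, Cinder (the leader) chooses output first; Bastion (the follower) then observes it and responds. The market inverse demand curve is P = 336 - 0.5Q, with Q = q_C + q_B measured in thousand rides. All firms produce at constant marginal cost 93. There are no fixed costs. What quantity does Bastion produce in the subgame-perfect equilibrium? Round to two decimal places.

The follower Bastion best-responds to any q_C: π_B = (336 - 0.5Q)q_B - 93q_B.
∂π_B/∂q_B = 243 - (1/2)q_C - q_B = 0 gives the reaction function q_B = (243 - (1/2)q_C).
The leader anticipates this reaction. Substituting into P = 336 - 0.5Q gives P = 429/2 - (1/4)q_C, so π_C = (429/2 - (1/4)q_C)q_C - 93q_C.
Leader FOC: 243/2 - (1/2)q_C = 0, so q_C = 243.
Then q_B = (243 - (1/2)·243) = 243/2.

121.50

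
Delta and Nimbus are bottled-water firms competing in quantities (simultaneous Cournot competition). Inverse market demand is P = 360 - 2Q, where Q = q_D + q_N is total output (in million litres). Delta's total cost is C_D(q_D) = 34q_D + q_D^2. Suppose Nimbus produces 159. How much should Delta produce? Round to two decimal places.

With the rival's output fixed at 159, Delta's profit is π_D = (360 - 2·159 - 2q_D)q_D - (34q_D + q_D²) = (42 - 2q_D)q_D - (34q_D + q_D²).
∂π_D/∂q_D = 8 - 6q_D = 0, so q_D = 4/3.

1.33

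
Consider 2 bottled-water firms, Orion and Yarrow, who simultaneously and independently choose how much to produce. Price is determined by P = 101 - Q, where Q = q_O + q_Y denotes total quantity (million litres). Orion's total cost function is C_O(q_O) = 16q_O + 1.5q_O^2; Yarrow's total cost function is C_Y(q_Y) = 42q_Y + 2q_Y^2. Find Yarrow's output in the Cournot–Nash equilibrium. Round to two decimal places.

7.24

Orion's profit: π_O = (101 - Q)q_O - (16q_O + (3/2)q_O²). Setting ∂π_O/∂q_O = 0: 85 - 5q_O - (q_Y) = 0.
Yarrow's profit: π_Y = (101 - Q)q_Y - (42q_Y + 2q_Y²). Setting ∂π_Y/∂q_Y = 0: 59 - 6q_Y - (q_O) = 0.
So q_O = (85 - q_Y)/5 and q_Y = (59 - q_O)/6.
Substituting one into the other gives q_O = 451/29 and q_Y = 210/29.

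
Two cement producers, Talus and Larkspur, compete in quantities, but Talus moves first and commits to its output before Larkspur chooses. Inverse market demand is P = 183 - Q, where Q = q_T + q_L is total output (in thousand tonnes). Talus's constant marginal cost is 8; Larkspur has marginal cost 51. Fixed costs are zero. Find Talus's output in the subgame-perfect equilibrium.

The follower Larkspur best-responds to any q_T: π_L = (183 - Q)q_L - 51q_L.
Follower FOC: 132 - q_T - 2q_L = 0, so q_L(q_T) = (132 - q_T)/2.
The leader anticipates this reaction. Substituting into P = 183 - Q gives P = 117 - (1/2)q_T, so π_T = (117 - (1/2)q_T)q_T - 8q_T.
The leader's first-order condition 109 - q_T = 0 yields q_T = 109.
Then q_L = (132 - 109)/2 = 23/2.

109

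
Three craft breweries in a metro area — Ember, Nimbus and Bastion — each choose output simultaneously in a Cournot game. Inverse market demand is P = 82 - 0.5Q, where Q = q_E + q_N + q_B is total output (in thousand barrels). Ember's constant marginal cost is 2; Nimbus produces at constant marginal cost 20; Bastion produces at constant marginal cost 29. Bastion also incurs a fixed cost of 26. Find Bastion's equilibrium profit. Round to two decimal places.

Ember's profit: π_E = (82 - 0.5Q)q_E - (2q_E). Setting ∂π_E/∂q_E = 0: 80 - q_E - (1/2)(q_N + q_B) = 0.
Nimbus's first-order condition: 62 - q_N - (1/2)(q_E + q_B) = 0.
Bastion's profit: π_B = (82 - 0.5Q)q_B - (29q_B). Setting ∂π_B/∂q_B = 0: 53 - q_B - (1/2)(q_E + q_N) = 0.
Adding the 3 first-order conditions: 195 − 2Q = 0, so Q = 195/2.
Back-substituting: q_E = (80 − 195/4)/(1/2) = 125/2, q_N = (62 − 195/4)/(1/2) = 53/2, q_B = (53 − 195/4)/(1/2) = 17/2.
Price P = 82 - (1/2)·(195/2) = 133/4.
Bastion's profit: (133/4 - 29)·(17/2) - 26 = 81/8.

10.13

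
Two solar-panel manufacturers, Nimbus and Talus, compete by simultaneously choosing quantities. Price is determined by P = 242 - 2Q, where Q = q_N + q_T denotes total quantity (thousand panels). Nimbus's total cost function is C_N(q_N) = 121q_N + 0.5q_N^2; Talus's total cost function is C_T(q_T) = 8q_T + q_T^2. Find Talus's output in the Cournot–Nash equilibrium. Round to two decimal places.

35.69

Nimbus's profit: π_N = (242 - 2Q)q_N - (121q_N + (1/2)q_N²). Setting ∂π_N/∂q_N = 0: 121 - 5q_N - 2(q_T) = 0.
Talus's first-order condition: 234 - 6q_T - 2(q_N) = 0.
So q_N = (121 - 2q_T)/5 and q_T = (234 - 2q_N)/6.
Solving the pair: q_N = 129/13, q_T = 464/13.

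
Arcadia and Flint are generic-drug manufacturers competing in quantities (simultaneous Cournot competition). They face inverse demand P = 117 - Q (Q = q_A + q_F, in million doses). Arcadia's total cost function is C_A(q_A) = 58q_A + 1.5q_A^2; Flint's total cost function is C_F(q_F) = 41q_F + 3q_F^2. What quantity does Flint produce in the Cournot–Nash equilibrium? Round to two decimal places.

Arcadia's profit: π_A = (117 - Q)q_A - (58q_A + (3/2)q_A²). Setting ∂π_A/∂q_A = 0: 59 - 5q_A - (q_F) = 0.
Flint's first-order condition: 76 - 8q_F - (q_A) = 0.
Best responses: q_A = (59 - q_F)/5, q_F = (76 - q_A)/8.
Substituting one into the other gives q_A = 132/13 and q_F = 107/13.

8.23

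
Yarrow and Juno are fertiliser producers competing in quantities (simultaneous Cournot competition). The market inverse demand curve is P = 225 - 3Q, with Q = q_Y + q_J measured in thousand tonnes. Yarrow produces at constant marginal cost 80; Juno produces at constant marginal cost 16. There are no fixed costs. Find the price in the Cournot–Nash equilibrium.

107

Yarrow's profit: π_Y = (225 - 3Q)q_Y - (80q_Y). Setting ∂π_Y/∂q_Y = 0: 145 - 6q_Y - 3(q_J) = 0.
Juno's profit: π_J = (225 - 3Q)q_J - (16q_J). Setting ∂π_J/∂q_J = 0: 209 - 6q_J - 3(q_Y) = 0.
Rearranging gives the reaction functions q_Y = (145 - 3q_J)/6 and q_J = (209 - 3q_Y)/6.
Substituting one into the other gives q_Y = 9 and q_J = 91/3.
Total output Q = 118/3, so price P = 225 - 3·(118/3) = 107.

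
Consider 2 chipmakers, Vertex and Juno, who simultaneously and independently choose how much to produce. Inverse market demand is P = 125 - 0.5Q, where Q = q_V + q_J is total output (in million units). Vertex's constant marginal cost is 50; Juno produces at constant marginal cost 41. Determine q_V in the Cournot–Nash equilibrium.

44

Vertex's profit: π_V = (125 - 0.5Q)q_V - (50q_V). Setting ∂π_V/∂q_V = 0: 75 - q_V - (1/2)(q_J) = 0.
Juno's first-order condition: 84 - q_J - (1/2)(q_V) = 0.
Rearranging gives the reaction functions q_V = (75 - (1/2)q_J) and q_J = (84 - (1/2)q_V).
Substituting one into the other gives q_V = 44 and q_J = 62.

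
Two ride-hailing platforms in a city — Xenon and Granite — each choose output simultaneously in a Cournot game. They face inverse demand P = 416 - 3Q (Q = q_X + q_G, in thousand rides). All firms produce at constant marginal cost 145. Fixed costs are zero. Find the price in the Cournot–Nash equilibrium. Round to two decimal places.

235.33

Each firm earns π_i = (416 - 3Q)q_i - 145q_i.
Setting ∂π_i/∂q_i = 0 with rivals' quantities fixed: 271 - 6q_i - 3q_j = 0.
With identical firms every q_j equals q_i, so q_j = q_i and 271 = 9q_i, giving q_i = 271/9.
Total output Q = 542/9, so price P = 416 - 3·(542/9) = 706/3.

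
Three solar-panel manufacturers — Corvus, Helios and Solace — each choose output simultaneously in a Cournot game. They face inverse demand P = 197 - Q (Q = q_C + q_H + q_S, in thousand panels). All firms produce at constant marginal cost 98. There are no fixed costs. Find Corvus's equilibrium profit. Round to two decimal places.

612.56

A representative firm's profit is π_i = q_i(197 - Q) - 98q_i.
First-order condition (treating rivals' output as given): 99 - 2q_i - Σ_{j≠i} q_j = 0.
With identical firms every q_j equals q_i, so Σ_{j≠i} q_j = 2q_i and 99 = 4q_i, giving q_i = 99/4.
Price P = 197 - 297/4 = 491/4.
Corvus's profit: (491/4 - 98)·(99/4) = 612.5625.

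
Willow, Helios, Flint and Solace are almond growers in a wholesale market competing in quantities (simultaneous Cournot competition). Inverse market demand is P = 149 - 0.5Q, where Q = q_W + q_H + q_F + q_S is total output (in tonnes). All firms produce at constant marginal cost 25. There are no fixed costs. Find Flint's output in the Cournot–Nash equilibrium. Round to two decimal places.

49.60

Each firm earns π_i = (149 - 0.5Q)q_i - 25q_i.
Setting ∂π_i/∂q_i = 0 with rivals' quantities fixed: 124 - q_i - (1/2)·Σ_{j≠i} q_j = 0.
By symmetry each firm produces the same amount; substituting Σ_{j≠i} q_j = 3q_i yields q_i = 124/(5/2) = 248/5.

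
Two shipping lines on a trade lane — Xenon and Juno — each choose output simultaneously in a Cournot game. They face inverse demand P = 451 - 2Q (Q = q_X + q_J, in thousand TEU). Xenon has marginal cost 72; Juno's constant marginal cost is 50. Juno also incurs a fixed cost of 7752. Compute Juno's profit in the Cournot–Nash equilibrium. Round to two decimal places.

Xenon's profit: π_X = (451 - 2Q)q_X - (72q_X). Setting ∂π_X/∂q_X = 0: 379 - 4q_X - 2(q_J) = 0.
Juno's profit: π_J = (451 - 2Q)q_J - (50q_J). Setting ∂π_J/∂q_J = 0: 401 - 4q_J - 2(q_X) = 0.
So q_X = (379 - 2q_J)/4 and q_J = (401 - 2q_X)/4.
Solving the pair: q_X = 119/2, q_J = 141/2.
Price P = 451 - 2·130 = 191.
Juno's profit: (191 - 50)·(141/2) - 7752 = 2188.5000.

2188.50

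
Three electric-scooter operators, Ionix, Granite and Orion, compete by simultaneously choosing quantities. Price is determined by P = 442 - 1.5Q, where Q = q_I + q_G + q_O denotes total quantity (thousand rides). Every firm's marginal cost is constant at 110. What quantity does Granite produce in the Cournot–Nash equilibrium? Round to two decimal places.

55.33

Each firm earns π_i = (442 - 1.5Q)q_i - 110q_i.
First-order condition (treating rivals' output as given): 332 - 3q_i - (3/2)·Σ_{j≠i} q_j = 0.
With identical firms every q_j equals q_i, so Σ_{j≠i} q_j = 2q_i and 332 = 6q_i, giving q_i = 166/3.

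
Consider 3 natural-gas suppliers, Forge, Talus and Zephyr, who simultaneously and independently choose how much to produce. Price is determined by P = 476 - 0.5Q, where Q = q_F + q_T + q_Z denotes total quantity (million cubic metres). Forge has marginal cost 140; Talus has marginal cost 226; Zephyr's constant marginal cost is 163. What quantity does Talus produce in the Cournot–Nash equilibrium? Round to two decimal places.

Forge's profit: π_F = (476 - 0.5Q)q_F - (140q_F). Setting ∂π_F/∂q_F = 0: 336 - q_F - (1/2)(q_T + q_Z) = 0.
Talus's profit: π_T = (476 - 0.5Q)q_T - (226q_T). Setting ∂π_T/∂q_T = 0: 250 - q_T - (1/2)(q_F + q_Z) = 0.
Zephyr's first-order condition: 313 - q_Z - (1/2)(q_F + q_T) = 0.
Adding the 3 first-order conditions: 899 − 2Q = 0, so Q = 899/2.
Back-substituting: q_F = (336 − 899/4)/(1/2) = 445/2, q_T = (250 − 899/4)/(1/2) = 101/2, q_Z = (313 − 899/4)/(1/2) = 353/2.

50.50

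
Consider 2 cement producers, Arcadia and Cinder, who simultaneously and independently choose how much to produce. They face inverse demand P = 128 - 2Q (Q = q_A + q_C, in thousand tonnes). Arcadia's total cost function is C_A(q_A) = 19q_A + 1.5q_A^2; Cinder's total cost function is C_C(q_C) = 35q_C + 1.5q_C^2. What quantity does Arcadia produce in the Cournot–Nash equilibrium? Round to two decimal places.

Arcadia's profit: π_A = (128 - 2Q)q_A - (19q_A + (3/2)q_A²). Setting ∂π_A/∂q_A = 0: 109 - 7q_A - 2(q_C) = 0.
Cinder's first-order condition: 93 - 7q_C - 2(q_A) = 0.
Rearranging gives the reaction functions q_A = (109 - 2q_C)/7 and q_C = (93 - 2q_A)/7.
Substituting one into the other gives q_A = 577/45 and q_C = 433/45.

12.82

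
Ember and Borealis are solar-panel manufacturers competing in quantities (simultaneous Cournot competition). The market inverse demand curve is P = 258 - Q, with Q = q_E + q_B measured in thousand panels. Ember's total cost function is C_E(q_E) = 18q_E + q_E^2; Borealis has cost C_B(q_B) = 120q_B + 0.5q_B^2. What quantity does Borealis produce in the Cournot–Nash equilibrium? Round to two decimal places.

Ember's profit: π_E = (258 - Q)q_E - (18q_E + q_E²). Setting ∂π_E/∂q_E = 0: 240 - 4q_E - (q_B) = 0.
Borealis's first-order condition: 138 - 3q_B - (q_E) = 0.
So q_E = (240 - q_B)/4 and q_B = (138 - q_E)/3.
Solving the pair: q_E = 582/11, q_B = 312/11.

28.36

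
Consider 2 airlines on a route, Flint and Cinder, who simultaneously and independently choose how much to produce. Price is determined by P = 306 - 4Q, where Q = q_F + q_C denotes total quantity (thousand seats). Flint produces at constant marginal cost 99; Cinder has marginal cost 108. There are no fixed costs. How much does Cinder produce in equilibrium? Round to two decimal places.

Flint's profit: π_F = (306 - 4Q)q_F - (99q_F). Setting ∂π_F/∂q_F = 0: 207 - 8q_F - 4(q_C) = 0.
Cinder's first-order condition: 198 - 8q_C - 4(q_F) = 0.
Best responses: q_F = (207 - 4q_C)/8, q_C = (198 - 4q_F)/8.
Solving the pair: q_F = 18, q_C = 63/4.

15.75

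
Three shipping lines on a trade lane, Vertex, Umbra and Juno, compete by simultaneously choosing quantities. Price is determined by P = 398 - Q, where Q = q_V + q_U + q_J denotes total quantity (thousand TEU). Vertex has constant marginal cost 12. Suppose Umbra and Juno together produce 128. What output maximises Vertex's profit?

With rivals' combined output fixed at 128, Vertex's profit is π_V = (398 - 128 - q_V)q_V - (12q_V) = (270 - q_V)q_V - (12q_V).
∂π_V/∂q_V = 258 - 2q_V = 0, so q_V = 129.

129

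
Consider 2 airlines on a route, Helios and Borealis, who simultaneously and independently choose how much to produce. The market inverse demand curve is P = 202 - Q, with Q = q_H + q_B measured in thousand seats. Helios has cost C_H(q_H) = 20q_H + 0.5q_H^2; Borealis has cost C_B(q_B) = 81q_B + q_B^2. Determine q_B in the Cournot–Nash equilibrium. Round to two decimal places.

Helios's profit: π_H = (202 - Q)q_H - (20q_H + (1/2)q_H²). Setting ∂π_H/∂q_H = 0: 182 - 3q_H - (q_B) = 0.
Borealis's first-order condition: 121 - 4q_B - (q_H) = 0.
Best responses: q_H = (182 - q_B)/3, q_B = (121 - q_H)/4.
Solving the pair: q_H = 607/11, q_B = 181/11.

16.45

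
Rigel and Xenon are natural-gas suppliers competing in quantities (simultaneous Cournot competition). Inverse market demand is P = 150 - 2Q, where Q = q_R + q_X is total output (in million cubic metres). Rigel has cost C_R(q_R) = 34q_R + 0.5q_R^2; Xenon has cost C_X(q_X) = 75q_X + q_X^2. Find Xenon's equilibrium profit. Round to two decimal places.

90.75

Rigel's profit: π_R = (150 - 2Q)q_R - (34q_R + (1/2)q_R²). Setting ∂π_R/∂q_R = 0: 116 - 5q_R - 2(q_X) = 0.
Xenon's profit: π_X = (150 - 2Q)q_X - (75q_X + q_X²). Setting ∂π_X/∂q_X = 0: 75 - 6q_X - 2(q_R) = 0.
So q_R = (116 - 2q_X)/5 and q_X = (75 - 2q_R)/6.
Solving the pair: q_R = 21, q_X = 11/2.
Price P = 150 - 2·(53/2) = 97.
Xenon's profit: 97·(11/2) - 75·(11/2) - (11/2)² = 363/4.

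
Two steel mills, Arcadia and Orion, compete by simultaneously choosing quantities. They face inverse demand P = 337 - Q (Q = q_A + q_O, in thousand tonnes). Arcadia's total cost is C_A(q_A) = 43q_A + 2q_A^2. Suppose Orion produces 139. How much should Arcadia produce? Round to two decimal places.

With the rival's output fixed at 139, Arcadia's profit is π_A = (337 - 139 - q_A)q_A - (43q_A + 2q_A²) = (198 - q_A)q_A - (43q_A + 2q_A²).
∂π_A/∂q_A = 155 - 6q_A = 0, so q_A = 155/6.

25.83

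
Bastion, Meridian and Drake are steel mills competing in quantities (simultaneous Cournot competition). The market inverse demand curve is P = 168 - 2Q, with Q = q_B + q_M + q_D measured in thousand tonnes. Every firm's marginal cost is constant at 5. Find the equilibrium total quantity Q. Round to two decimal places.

A representative firm's profit is π_i = q_i(168 - 2Q) - 5q_i.
First-order condition (treating rivals' output as given): 163 - 4q_i - 2·Σ_{j≠i} q_j = 0.
With identical firms every q_j equals q_i, so Σ_{j≠i} q_j = 2q_i and 163 = 8q_i, giving q_i = 163/8.
Total output Q = 163/8 + 163/8 + 163/8 = 489/8.

61.13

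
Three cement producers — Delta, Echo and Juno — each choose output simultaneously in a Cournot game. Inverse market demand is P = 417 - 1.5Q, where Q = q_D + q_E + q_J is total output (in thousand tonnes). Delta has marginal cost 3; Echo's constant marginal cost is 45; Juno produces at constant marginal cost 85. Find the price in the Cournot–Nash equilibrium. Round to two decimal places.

Delta's profit: π_D = (417 - 1.5Q)q_D - (3q_D). Setting ∂π_D/∂q_D = 0: 414 - 3q_D - (3/2)(q_E + q_J) = 0.
Echo's profit: π_E = (417 - 1.5Q)q_E - (45q_E). Setting ∂π_E/∂q_E = 0: 372 - 3q_E - (3/2)(q_D + q_J) = 0.
Juno's profit: π_J = (417 - 1.5Q)q_J - (85q_J). Setting ∂π_J/∂q_J = 0: 332 - 3q_J - (3/2)(q_D + q_E) = 0.
Adding the 3 conditions: 1118 − 3Q − 3Q = 0, i.e. Q = 559/3.
Back-substituting: q_D = (414 − 559/2)/(3/2) = 269/3, q_E = (372 − 559/2)/(3/2) = 185/3, q_J = (332 − 559/2)/(3/2) = 35.
Total output Q = 559/3, so price P = 417 - (3/2)·(559/3) = 275/2.

137.50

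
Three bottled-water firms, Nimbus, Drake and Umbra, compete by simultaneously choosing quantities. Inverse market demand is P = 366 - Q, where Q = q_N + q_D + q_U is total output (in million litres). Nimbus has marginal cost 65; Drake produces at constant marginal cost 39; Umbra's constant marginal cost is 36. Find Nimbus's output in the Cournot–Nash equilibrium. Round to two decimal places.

Nimbus's profit: π_N = (366 - Q)q_N - (65q_N). Setting ∂π_N/∂q_N = 0: 301 - 2q_N - (q_D + q_U) = 0.
Drake's profit: π_D = (366 - Q)q_D - (39q_D). Setting ∂π_D/∂q_D = 0: 327 - 2q_D - (q_N + q_U) = 0.
Umbra's first-order condition: 330 - 2q_U - (q_N + q_D) = 0.
Summing all 3 equations gives 958 − 4Q = 0, hence Q = 479/2.
Back-substituting: q_N = (301 − 479/2) = 123/2, q_D = (327 − 479/2) = 175/2, q_U = (330 − 479/2) = 181/2.

61.50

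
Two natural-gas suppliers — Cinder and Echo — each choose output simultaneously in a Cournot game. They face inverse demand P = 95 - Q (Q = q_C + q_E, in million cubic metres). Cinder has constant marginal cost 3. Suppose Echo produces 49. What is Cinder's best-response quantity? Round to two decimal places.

With the rival's output fixed at 49, Cinder's profit is π_C = (95 - 49 - q_C)q_C - (3q_C) = (46 - q_C)q_C - (3q_C).
∂π_C/∂q_C = 43 - 2q_C = 0, so q_C = 43/2.

21.50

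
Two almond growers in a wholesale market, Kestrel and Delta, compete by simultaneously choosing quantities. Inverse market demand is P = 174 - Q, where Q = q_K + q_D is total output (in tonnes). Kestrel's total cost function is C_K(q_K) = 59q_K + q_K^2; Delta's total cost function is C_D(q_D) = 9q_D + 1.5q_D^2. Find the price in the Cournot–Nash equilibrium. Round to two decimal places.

Kestrel's profit: π_K = (174 - Q)q_K - (59q_K + q_K²). Setting ∂π_K/∂q_K = 0: 115 - 4q_K - (q_D) = 0.
Delta's first-order condition: 165 - 5q_D - (q_K) = 0.
So q_K = (115 - q_D)/4 and q_D = (165 - q_K)/5.
Solving the pair: q_K = 410/19, q_D = 545/19.
Total output Q = 955/19, so price P = 174 - 955/19 = 123.7368.

123.74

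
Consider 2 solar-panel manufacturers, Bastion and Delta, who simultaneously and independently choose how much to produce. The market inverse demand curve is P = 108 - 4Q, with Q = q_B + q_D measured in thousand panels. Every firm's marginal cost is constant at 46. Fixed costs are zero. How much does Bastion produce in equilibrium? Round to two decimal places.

5.17

A representative firm's profit is π_i = q_i(108 - 4Q) - 46q_i.
Setting ∂π_i/∂q_i = 0 with rivals' quantities fixed: 62 - 8q_i - 4q_j = 0.
By symmetry each firm produces the same amount; substituting q_j = q_i yields q_i = 62/12 = 31/6.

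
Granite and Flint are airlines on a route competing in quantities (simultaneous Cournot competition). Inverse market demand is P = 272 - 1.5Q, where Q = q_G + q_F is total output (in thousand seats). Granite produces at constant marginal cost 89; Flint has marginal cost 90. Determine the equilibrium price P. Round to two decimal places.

Granite's profit: π_G = (272 - 1.5Q)q_G - (89q_G). Setting ∂π_G/∂q_G = 0: 183 - 3q_G - (3/2)(q_F) = 0.
Flint's first-order condition: 182 - 3q_F - (3/2)(q_G) = 0.
Rearranging gives the reaction functions q_G = (183 - (3/2)q_F)/3 and q_F = (182 - (3/2)q_G)/3.
Substituting one into the other gives q_G = 368/9 and q_F = 362/9.
Total output Q = 730/9, so price P = 272 - (3/2)·(730/9) = 451/3.

150.33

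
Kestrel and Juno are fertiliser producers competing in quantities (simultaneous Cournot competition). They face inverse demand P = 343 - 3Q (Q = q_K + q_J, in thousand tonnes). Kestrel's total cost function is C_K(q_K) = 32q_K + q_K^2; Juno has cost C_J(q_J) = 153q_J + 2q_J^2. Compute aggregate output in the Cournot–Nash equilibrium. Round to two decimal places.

44.04

Kestrel's profit: π_K = (343 - 3Q)q_K - (32q_K + q_K²). Setting ∂π_K/∂q_K = 0: 311 - 8q_K - 3(q_J) = 0.
Juno's first-order condition: 190 - 10q_J - 3(q_K) = 0.
Rearranging gives the reaction functions q_K = (311 - 3q_J)/8 and q_J = (190 - 3q_K)/10.
Solving the pair: q_K = 35.7746, q_J = 587/71.
Total output Q = 35.7746 + 587/71 = 44.0423.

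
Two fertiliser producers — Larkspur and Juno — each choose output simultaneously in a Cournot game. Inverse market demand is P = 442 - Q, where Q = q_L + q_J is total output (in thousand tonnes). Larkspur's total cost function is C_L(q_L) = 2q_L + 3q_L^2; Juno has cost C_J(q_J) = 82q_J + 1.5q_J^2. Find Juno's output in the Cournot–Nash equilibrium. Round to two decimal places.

62.56

Larkspur's profit: π_L = (442 - Q)q_L - (2q_L + 3q_L²). Setting ∂π_L/∂q_L = 0: 440 - 8q_L - (q_J) = 0.
Juno's first-order condition: 360 - 5q_J - (q_L) = 0.
So q_L = (440 - q_J)/8 and q_J = (360 - q_L)/5.
Substituting one into the other gives q_L = 1840/39 and q_J = 62.5641.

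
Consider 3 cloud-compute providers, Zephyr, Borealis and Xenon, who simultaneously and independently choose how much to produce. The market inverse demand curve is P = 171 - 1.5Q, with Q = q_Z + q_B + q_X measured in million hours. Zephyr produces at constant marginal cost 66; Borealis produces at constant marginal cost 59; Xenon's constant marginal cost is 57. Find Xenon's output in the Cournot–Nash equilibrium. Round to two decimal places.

20.83

Zephyr's profit: π_Z = (171 - 1.5Q)q_Z - (66q_Z). Setting ∂π_Z/∂q_Z = 0: 105 - 3q_Z - (3/2)(q_B + q_X) = 0.
Borealis's profit: π_B = (171 - 1.5Q)q_B - (59q_B). Setting ∂π_B/∂q_B = 0: 112 - 3q_B - (3/2)(q_Z + q_X) = 0.
Xenon's first-order condition: 114 - 3q_X - (3/2)(q_Z + q_B) = 0.
Adding the 3 first-order conditions: 331 − 6Q = 0, so Q = 331/6.
Back-substituting: q_Z = (105 − 331/4)/(3/2) = 89/6, q_B = (112 − 331/4)/(3/2) = 39/2, q_X = (114 − 331/4)/(3/2) = 125/6.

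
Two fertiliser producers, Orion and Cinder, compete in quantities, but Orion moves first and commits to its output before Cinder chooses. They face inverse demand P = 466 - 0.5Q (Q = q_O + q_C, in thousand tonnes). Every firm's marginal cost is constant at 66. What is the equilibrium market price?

Solve by backward induction. Given q_O, the follower Cinder maximises π_C = (466 - (1/2)q_O - (1/2)q_C)q_C - 66q_C.
∂π_C/∂q_C = 400 - (1/2)q_O - q_C = 0 gives the reaction function q_C = (400 - (1/2)q_O).
Orion substitutes q_C(q_O) into its own profit: π_O = q_O(466 - (1/2)q_O - (400 - (1/2)q_O)/2) - 66q_O = (266 - (1/4)q_O)q_O - 66q_O.
Maximising: ∂π_O/∂q_O = 200 - (1/2)q_O = 0, giving q_O = 400.
Then q_C = (400 - (1/2)·400) = 200.
Total output Q = 600, so price P = 466 - (1/2)·600 = 166.

166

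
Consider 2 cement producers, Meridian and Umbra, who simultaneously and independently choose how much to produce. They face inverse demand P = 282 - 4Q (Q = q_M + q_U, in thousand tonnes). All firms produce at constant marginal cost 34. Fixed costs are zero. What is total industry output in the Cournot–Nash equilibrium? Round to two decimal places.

Each firm earns π_i = (282 - 4Q)q_i - 34q_i.
First-order condition (treating rivals' output as given): 248 - 8q_i - 4q_j = 0.
With identical firms every q_j equals q_i, so q_j = q_i and 248 = 12q_i, giving q_i = 62/3.
Total output Q = 62/3 + 62/3 = 124/3.

41.33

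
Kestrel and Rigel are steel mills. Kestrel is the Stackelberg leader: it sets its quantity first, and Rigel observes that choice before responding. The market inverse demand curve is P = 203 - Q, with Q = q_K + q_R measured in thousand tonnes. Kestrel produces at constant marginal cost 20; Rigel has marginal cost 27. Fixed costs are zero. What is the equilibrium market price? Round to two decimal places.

67.50

Solve by backward induction. Given q_K, the follower Rigel maximises π_R = (203 - q_K - q_R)q_R - 27q_R.
∂π_R/∂q_R = 176 - q_K - 2q_R = 0 gives the reaction function q_R = (176 - q_K)/2.
Kestrel substitutes q_R(q_K) into its own profit: π_K = q_K(203 - q_K - (176 - q_K)/2) - 20q_K = (115 - (1/2)q_K)q_K - 20q_K.
Maximising: ∂π_K/∂q_K = 95 - q_K = 0, giving q_K = 95.
Then q_R = (176 - 95)/2 = 81/2.
Total output Q = 271/2, so price P = 203 - 271/2 = 135/2.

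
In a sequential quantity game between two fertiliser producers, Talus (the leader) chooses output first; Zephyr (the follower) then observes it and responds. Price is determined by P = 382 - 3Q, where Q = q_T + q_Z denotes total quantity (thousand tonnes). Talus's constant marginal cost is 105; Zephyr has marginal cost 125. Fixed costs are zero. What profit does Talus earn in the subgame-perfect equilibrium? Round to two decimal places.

3675.38

The follower Zephyr best-responds to any q_T: π_Z = (382 - 3Q)q_Z - 125q_Z.
∂π_Z/∂q_Z = 257 - 3q_T - 6q_Z = 0 gives the reaction function q_Z = (257 - 3q_T)/6.
Talus substitutes q_Z(q_T) into its own profit: π_T = q_T(382 - 3q_T - (257 - 3q_T)/2) - 105q_T = (507/2 - (3/2)q_T)q_T - 105q_T.
Leader FOC: 297/2 - 3q_T = 0, so q_T = 99/2.
Then q_Z = (257 - 3·(99/2))/6 = 217/12.
Price P = 382 - 3·(811/12) = 717/4.
Talus's profit: (717/4 - 105)·(99/2) = 3675.3750.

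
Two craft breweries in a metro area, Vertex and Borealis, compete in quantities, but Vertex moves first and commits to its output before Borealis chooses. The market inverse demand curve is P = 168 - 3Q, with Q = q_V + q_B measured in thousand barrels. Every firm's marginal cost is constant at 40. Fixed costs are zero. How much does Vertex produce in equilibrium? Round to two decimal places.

21.33

The follower Borealis best-responds to any q_V: π_B = (168 - 3Q)q_B - 40q_B.
Follower FOC: 128 - 3q_V - 6q_B = 0, so q_B(q_V) = (128 - 3q_V)/6.
The leader anticipates this reaction. Substituting into P = 168 - 3Q gives P = 104 - (3/2)q_V, so π_V = (104 - (3/2)q_V)q_V - 40q_V.
Leader FOC: 64 - 3q_V = 0, so q_V = 64/3.
Then q_B = (128 - 3·(64/3))/6 = 32/3.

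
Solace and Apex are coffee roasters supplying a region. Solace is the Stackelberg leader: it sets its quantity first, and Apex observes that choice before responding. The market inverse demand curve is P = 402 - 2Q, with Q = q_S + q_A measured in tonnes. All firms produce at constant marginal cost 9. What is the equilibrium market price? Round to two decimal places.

Solve by backward induction. Given q_S, the follower Apex maximises π_A = (402 - 2q_S - 2q_A)q_A - 9q_A.
∂π_A/∂q_A = 393 - 2q_S - 4q_A = 0 gives the reaction function q_A = (393 - 2q_S)/4.
Solace substitutes q_A(q_S) into its own profit: π_S = q_S(402 - 2q_S - (393 - 2q_S)/2) - 9q_S = (411/2 - q_S)q_S - 9q_S.
Leader FOC: 393/2 - 2q_S = 0, so q_S = 393/4.
Then q_A = (393 - 2·(393/4))/4 = 393/8.
Total output Q = 1179/8, so price P = 402 - 2·(1179/8) = 429/4.

107.25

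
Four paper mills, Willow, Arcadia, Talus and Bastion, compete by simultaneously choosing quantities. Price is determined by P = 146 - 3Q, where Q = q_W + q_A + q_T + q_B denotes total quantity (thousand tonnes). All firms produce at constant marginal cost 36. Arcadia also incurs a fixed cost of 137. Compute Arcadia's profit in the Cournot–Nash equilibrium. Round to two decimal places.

24.33

A representative firm's profit is π_i = q_i(146 - 3Q) - 36q_i.
Setting ∂π_i/∂q_i = 0 with rivals' quantities fixed: 110 - 6q_i - 3·Σ_{j≠i} q_j = 0.
By symmetry each firm produces the same amount; substituting Σ_{j≠i} q_j = 3q_i yields q_i = 110/15 = 22/3.
Price P = 146 - 3·(88/3) = 58.
Arcadia's profit: (58 - 36)·(22/3) - 137 = 73/3.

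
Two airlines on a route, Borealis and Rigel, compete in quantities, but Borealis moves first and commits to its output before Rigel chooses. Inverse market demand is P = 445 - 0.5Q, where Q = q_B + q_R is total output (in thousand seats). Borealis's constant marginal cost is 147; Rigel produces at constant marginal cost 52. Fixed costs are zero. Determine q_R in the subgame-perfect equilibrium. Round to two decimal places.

The follower Rigel best-responds to any q_B: π_R = (445 - 0.5Q)q_R - 52q_R.
Setting the follower's marginal profit to zero, 393 - (1/2)q_B - q_R = 0, i.e. q_R = (393 - (1/2)q_B).
Borealis substitutes q_R(q_B) into its own profit: π_B = q_B(445 - (1/2)q_B - (393 - (1/2)q_B)/2) - 147q_B = (497/2 - (1/4)q_B)q_B - 147q_B.
Maximising: ∂π_B/∂q_B = 203/2 - (1/2)q_B = 0, giving q_B = 203.
Then q_R = (393 - (1/2)·203) = 583/2.

291.50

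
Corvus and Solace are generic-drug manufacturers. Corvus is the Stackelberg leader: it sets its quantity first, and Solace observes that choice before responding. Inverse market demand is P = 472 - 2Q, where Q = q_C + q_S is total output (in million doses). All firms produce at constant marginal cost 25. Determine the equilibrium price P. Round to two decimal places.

The follower Solace best-responds to any q_C: π_S = (472 - 2Q)q_S - 25q_S.
∂π_S/∂q_S = 447 - 2q_C - 4q_S = 0 gives the reaction function q_S = (447 - 2q_C)/4.
Corvus substitutes q_S(q_C) into its own profit: π_C = q_C(472 - 2q_C - (447 - 2q_C)/2) - 25q_C = (497/2 - q_C)q_C - 25q_C.
The leader's first-order condition 447/2 - 2q_C = 0 yields q_C = 447/4.
Then q_S = (447 - 2·(447/4))/4 = 447/8.
Total output Q = 1341/8, so price P = 472 - 2·(1341/8) = 547/4.

136.75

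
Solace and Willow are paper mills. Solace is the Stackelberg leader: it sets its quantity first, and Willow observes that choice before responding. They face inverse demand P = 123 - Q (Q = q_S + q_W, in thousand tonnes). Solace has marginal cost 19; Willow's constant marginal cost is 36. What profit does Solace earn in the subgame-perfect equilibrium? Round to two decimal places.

1830.13

Solve by backward induction. Given q_S, the follower Willow maximises π_W = (123 - q_S - q_W)q_W - 36q_W.
∂π_W/∂q_W = 87 - q_S - 2q_W = 0 gives the reaction function q_W = (87 - q_S)/2.
Solace substitutes q_W(q_S) into its own profit: π_S = q_S(123 - q_S - (87 - q_S)/2) - 19q_S = (159/2 - (1/2)q_S)q_S - 19q_S.
The leader's first-order condition 121/2 - q_S = 0 yields q_S = 121/2.
Then q_W = (87 - 121/2)/2 = 53/4.
Price P = 123 - 295/4 = 197/4.
Solace's profit: (197/4 - 19)·(121/2) = 1830.1250.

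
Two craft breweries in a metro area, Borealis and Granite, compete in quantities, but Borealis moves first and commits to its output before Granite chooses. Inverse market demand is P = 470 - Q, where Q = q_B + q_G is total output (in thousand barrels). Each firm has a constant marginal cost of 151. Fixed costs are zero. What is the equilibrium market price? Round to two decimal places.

The follower Granite best-responds to any q_B: π_G = (470 - Q)q_G - 151q_G.
Follower FOC: 319 - q_B - 2q_G = 0, so q_G(q_B) = (319 - q_B)/2.
The leader anticipates this reaction. Substituting into P = 470 - Q gives P = 621/2 - (1/2)q_B, so π_B = (621/2 - (1/2)q_B)q_B - 151q_B.
Leader FOC: 319/2 - q_B = 0, so q_B = 319/2.
Then q_G = (319 - 319/2)/2 = 319/4.
Total output Q = 957/4, so price P = 470 - 957/4 = 923/4.

230.75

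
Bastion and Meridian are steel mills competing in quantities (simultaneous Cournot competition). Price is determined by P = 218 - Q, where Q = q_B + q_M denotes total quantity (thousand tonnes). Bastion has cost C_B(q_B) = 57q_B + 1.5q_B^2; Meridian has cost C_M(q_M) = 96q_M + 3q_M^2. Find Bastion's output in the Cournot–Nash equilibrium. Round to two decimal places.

29.90

Bastion's profit: π_B = (218 - Q)q_B - (57q_B + (3/2)q_B²). Setting ∂π_B/∂q_B = 0: 161 - 5q_B - (q_M) = 0.
Meridian's profit: π_M = (218 - Q)q_M - (96q_M + 3q_M²). Setting ∂π_M/∂q_M = 0: 122 - 8q_M - (q_B) = 0.
Rearranging gives the reaction functions q_B = (161 - q_M)/5 and q_M = (122 - q_B)/8.
Solving the pair: q_B = 1166/39, q_M = 449/39.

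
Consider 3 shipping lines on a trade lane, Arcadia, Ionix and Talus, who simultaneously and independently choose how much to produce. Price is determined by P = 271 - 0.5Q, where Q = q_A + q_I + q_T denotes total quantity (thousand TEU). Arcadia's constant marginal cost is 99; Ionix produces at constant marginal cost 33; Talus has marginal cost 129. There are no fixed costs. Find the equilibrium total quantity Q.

Arcadia's profit: π_A = (271 - 0.5Q)q_A - (99q_A). Setting ∂π_A/∂q_A = 0: 172 - q_A - (1/2)(q_I + q_T) = 0.
Ionix's profit: π_I = (271 - 0.5Q)q_I - (33q_I). Setting ∂π_I/∂q_I = 0: 238 - q_I - (1/2)(q_A + q_T) = 0.
Talus's profit: π_T = (271 - 0.5Q)q_T - (129q_T). Setting ∂π_T/∂q_T = 0: 142 - q_T - (1/2)(q_A + q_I) = 0.
Adding the 3 conditions: 552 − Q − Q = 0, i.e. Q = 276.
Back-substituting: q_A = (172 − 138)/(1/2) = 68, q_I = (238 − 138)/(1/2) = 200, q_T = (142 − 138)/(1/2) = 8.
Total output Q = 68 + 200 + 8 = 276.

276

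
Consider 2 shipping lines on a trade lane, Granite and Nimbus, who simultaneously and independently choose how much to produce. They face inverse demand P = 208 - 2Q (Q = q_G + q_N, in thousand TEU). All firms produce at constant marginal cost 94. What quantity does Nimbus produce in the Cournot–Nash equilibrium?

Each firm earns π_i = (208 - 2Q)q_i - 94q_i.
First-order condition (treating rivals' output as given): 114 - 4q_i - 2q_j = 0.
With identical firms every q_j equals q_i, so q_j = q_i and 114 = 6q_i, giving q_i = 19.

19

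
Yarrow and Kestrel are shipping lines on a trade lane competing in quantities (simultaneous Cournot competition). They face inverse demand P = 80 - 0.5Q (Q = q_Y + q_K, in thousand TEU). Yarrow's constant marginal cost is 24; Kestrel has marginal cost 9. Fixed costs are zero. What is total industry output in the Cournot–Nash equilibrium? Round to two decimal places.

Yarrow's profit: π_Y = (80 - 0.5Q)q_Y - (24q_Y). Setting ∂π_Y/∂q_Y = 0: 56 - q_Y - (1/2)(q_K) = 0.
Kestrel's first-order condition: 71 - q_K - (1/2)(q_Y) = 0.
So q_Y = (56 - (1/2)q_K) and q_K = (71 - (1/2)q_Y).
Substituting one into the other gives q_Y = 82/3 and q_K = 172/3.
Total output Q = 82/3 + 172/3 = 254/3.

84.67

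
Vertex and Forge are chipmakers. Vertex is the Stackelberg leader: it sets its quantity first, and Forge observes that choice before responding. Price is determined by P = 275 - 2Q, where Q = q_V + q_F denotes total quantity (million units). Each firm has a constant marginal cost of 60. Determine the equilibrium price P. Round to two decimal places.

113.75

The follower Forge best-responds to any q_V: π_F = (275 - 2Q)q_F - 60q_F.
Setting the follower's marginal profit to zero, 215 - 2q_V - 4q_F = 0, i.e. q_F = (215 - 2q_V)/4.
Vertex substitutes q_F(q_V) into its own profit: π_V = q_V(275 - 2q_V - (215 - 2q_V)/2) - 60q_V = (335/2 - q_V)q_V - 60q_V.
Maximising: ∂π_V/∂q_V = 215/2 - 2q_V = 0, giving q_V = 215/4.
Then q_F = (215 - 2·(215/4))/4 = 215/8.
Total output Q = 645/8, so price P = 275 - 2·(645/8) = 455/4.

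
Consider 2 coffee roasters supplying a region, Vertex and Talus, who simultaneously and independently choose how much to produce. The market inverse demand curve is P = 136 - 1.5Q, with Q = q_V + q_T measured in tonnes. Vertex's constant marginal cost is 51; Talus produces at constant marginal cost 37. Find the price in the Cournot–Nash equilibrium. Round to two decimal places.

74.67

Vertex's profit: π_V = (136 - 1.5Q)q_V - (51q_V). Setting ∂π_V/∂q_V = 0: 85 - 3q_V - (3/2)(q_T) = 0.
Talus's profit: π_T = (136 - 1.5Q)q_T - (37q_T). Setting ∂π_T/∂q_T = 0: 99 - 3q_T - (3/2)(q_V) = 0.
Best responses: q_V = (85 - (3/2)q_T)/3, q_T = (99 - (3/2)q_V)/3.
Solving the pair: q_V = 142/9, q_T = 226/9.
Total output Q = 368/9, so price P = 136 - (3/2)·(368/9) = 224/3.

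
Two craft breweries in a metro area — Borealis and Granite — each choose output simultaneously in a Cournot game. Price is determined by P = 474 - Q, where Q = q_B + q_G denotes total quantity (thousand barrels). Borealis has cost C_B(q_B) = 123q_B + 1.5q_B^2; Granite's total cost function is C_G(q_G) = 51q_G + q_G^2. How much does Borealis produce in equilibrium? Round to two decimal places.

Borealis's profit: π_B = (474 - Q)q_B - (123q_B + (3/2)q_B²). Setting ∂π_B/∂q_B = 0: 351 - 5q_B - (q_G) = 0.
Granite's profit: π_G = (474 - Q)q_G - (51q_G + q_G²). Setting ∂π_G/∂q_G = 0: 423 - 4q_G - (q_B) = 0.
Best responses: q_B = (351 - q_G)/5, q_G = (423 - q_B)/4.
Substituting one into the other gives q_B = 981/19 and q_G = 1764/19.

51.63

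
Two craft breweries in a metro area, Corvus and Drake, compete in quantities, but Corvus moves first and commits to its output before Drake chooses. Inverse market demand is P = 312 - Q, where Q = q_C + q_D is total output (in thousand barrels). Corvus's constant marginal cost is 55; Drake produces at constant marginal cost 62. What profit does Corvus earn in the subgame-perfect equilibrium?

8712

Solve by backward induction. Given q_C, the follower Drake maximises π_D = (312 - q_C - q_D)q_D - 62q_D.
∂π_D/∂q_D = 250 - q_C - 2q_D = 0 gives the reaction function q_D = (250 - q_C)/2.
The leader anticipates this reaction. Substituting into P = 312 - Q gives P = 187 - (1/2)q_C, so π_C = (187 - (1/2)q_C)q_C - 55q_C.
Leader FOC: 132 - q_C = 0, so q_C = 132.
Then q_D = (250 - 132)/2 = 59.
Price P = 312 - 191 = 121.
Corvus's profit: (121 - 55)·132 = 8712.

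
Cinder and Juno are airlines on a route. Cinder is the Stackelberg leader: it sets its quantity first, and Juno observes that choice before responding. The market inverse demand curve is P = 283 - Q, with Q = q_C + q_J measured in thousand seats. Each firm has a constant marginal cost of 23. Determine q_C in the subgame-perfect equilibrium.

Solve by backward induction. Given q_C, the follower Juno maximises π_J = (283 - q_C - q_J)q_J - 23q_J.
Setting the follower's marginal profit to zero, 260 - q_C - 2q_J = 0, i.e. q_J = (260 - q_C)/2.
The leader anticipates this reaction. Substituting into P = 283 - Q gives P = 153 - (1/2)q_C, so π_C = (153 - (1/2)q_C)q_C - 23q_C.
The leader's first-order condition 130 - q_C = 0 yields q_C = 130.
Then q_J = (260 - 130)/2 = 65.

130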